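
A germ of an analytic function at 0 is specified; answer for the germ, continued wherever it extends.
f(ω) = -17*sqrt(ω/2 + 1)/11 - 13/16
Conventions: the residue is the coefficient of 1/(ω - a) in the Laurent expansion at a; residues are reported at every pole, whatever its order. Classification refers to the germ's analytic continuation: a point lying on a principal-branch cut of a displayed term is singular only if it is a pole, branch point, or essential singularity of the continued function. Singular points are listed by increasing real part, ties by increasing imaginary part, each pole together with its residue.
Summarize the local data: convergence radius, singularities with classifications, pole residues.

Radius of convergence at 0: 2.
At -2: an algebraic (square-root) branch point.

Branch term (-17/11)*sqrt(1 - ω/(-2)): its argument vanishes at ω = -2, a square-root branch point, modulus 2.
The radius of convergence is the smallest modulus among the singular points: 2.


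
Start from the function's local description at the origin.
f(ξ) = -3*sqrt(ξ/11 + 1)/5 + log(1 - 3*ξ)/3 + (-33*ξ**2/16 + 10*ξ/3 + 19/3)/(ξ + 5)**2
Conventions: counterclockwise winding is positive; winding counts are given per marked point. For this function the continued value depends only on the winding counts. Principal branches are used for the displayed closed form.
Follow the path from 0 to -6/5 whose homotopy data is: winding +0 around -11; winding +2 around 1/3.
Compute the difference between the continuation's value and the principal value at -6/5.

The rational part is single-valued and drops out of the difference; each branch term changes only by its own monodromy.
(1/3)*log(1 - ξ/(1/3)): each positive loop around 1/3 adds 2*pi*i to the log, so winding +2 contributes (1/3)*(2)*2*pi*i = (4/3)*pi*i.
(-3/5)*sqrt(1 - ξ/(-11)): winding +0 is even, the square root returns to the same sheet, contribution 0.
Summing the contributions at ξ = -6/5 gives (4/3)*pi*i.

Continued minus principal equals (4/3)*pi*i.


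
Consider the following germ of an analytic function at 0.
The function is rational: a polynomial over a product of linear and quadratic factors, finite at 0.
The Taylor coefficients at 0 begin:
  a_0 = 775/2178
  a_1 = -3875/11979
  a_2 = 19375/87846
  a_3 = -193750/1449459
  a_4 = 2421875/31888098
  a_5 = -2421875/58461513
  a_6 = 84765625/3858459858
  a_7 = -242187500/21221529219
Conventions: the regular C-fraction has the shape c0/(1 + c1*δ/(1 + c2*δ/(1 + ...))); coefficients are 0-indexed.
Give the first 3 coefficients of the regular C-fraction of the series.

The regular C-fraction coefficients are [775/2178, 10/11, -5/22].

Taylor coefficients (read off): a_0 = 775/2178, a_1 = -3875/11979, a_2 = 19375/87846.
c0 = a_0 = 775/2178. Peel one level at a time: if S = 1 + c*δ/S' with S'(0) = 1, then c is the δ-coefficient of S and S' = c*δ/(S - 1).
S_1 = c0/f = 1 + (10/11)*δ + (25/121)*δ^2 + ...; c1 = 10/11.
S_2 = c1*δ/(S_1 - 1) = 1 + (-5/22)*δ + ...; c2 = -5/22.


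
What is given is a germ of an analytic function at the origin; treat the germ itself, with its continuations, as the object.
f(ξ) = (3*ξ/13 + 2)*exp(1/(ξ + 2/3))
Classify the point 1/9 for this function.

The point is a regular point.

There is no denominator, hence no pole anywhere.
The essential point of exp(1/(ξ - (-2/3))) is -2/3, not 1/9.
So the germ continues analytically to 1/9.


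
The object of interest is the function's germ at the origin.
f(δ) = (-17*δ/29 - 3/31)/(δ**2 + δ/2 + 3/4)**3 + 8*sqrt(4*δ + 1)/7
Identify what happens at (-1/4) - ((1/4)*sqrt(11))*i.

The denominator factor δ**2 + δ/2 + 3/4 vanishes at (-1/4) - ((1/4)*sqrt(11))*i and appears to the power 3; the numerator there equals (179/3596) + ((17/116)*sqrt(11))*i, nonzero, and no other factor vanishes.
The branch terms are analytic at this point.
Hence a pole whose order is the multiplicity, 3.

The point is a pole of order 3.


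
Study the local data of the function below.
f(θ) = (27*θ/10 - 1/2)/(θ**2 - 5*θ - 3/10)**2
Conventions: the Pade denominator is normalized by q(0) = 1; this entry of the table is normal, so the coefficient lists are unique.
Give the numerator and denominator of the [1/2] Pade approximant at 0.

The Pade approximant has numerator coefficients [-50/9, 27926470/972549]; denominator coefficients [1, 10881100/324183, 272383840/972549].

Taylor coefficients needed (expand at 0): a_0 = -50/9, a_1 = 5810/27, a_2 = -17000/3, a_3 = 31573600/243.
Write the denominator as Q(θ) = 1 + q1*θ + q2*θ^2. Requiring Q*f - P = O(θ^4) with deg P <= 1 kills the coefficients of θ^2..θ^3 in Q*f:
  θ^2: a_2 + q1*a_1 + q2*a_0 = 0, i.e. -17000/3 + (5810/27)*q1 + (-50/9)*q2 = 0.
  θ^3: a_3 + q1*a_2 + q2*a_1 = 0, i.e. 31573600/243 + (-17000/3)*q1 + (5810/27)*q2 = 0.
Solving this linear system: q1 = 10881100/324183, q2 = 272383840/972549.
The numerator is Q*f truncated at degree 1: P0 = a_0 = -50/9; P1 = a_1 + q1*a_0 = 27926470/972549.


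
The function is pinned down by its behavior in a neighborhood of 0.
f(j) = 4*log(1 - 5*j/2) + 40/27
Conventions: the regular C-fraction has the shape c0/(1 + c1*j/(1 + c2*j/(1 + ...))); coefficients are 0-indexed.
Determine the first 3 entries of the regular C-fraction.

Taylor coefficients (expand at 0): a_0 = 40/27, a_1 = -10, a_2 = -25/2.
c0 = a_0 = 40/27. Peel one level at a time: if S = 1 + c*j/S' with S'(0) = 1, then c is the j-coefficient of S and S' = c*j/(S - 1).
S_1 = c0/f = 1 + (27/4)*j + (54)*j^2 + ...; c1 = 27/4.
S_2 = c1*j/(S_1 - 1) = 1 + (-8)*j + ...; c2 = -8.

The regular C-fraction coefficients are [40/27, 27/4, -8].


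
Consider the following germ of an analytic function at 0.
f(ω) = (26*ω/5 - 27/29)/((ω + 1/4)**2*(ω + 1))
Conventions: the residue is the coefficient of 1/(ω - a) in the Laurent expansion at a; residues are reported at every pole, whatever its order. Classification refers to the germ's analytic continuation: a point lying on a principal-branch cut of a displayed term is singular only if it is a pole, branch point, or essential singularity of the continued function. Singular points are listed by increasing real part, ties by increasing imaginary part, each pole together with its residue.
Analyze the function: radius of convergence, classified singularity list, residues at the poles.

Radius of convergence at 0: 1/4.
At -1: a pole of order 1; residue -14224/1305.
At -1/4: a pole of order 2; residue 14224/1305.

Denominator factor (ω + 1): pole of order 1 at -1, modulus 1.
Denominator factor (ω + 1/4)^2: pole of order 2 at -1/4, modulus 1/4.
The radius of convergence is the smallest modulus among the singular points: 1/4.
At the order-1 pole -1 set g(ω) = (ω - (-1))*f(ω) = (26*ω/5 - 27/29)/(ω + 1/4)**2.
Simple pole: residue = g(a) at a = -1, which is -14224/1305.
At the order-2 pole -1/4 set g(ω) = (ω - (-1/4))^2*f(ω) = (26*ω/5 - 27/29)/(ω + 1).
Order-2 pole: residue = g'(a); g'(-1/4) = 14224/1305, so the residue is 14224/1305.
List the singular points by increasing real part (a conjugate pair: the negative imaginary part first).


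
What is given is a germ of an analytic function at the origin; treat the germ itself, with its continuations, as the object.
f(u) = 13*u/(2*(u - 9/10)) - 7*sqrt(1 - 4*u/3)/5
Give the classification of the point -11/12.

Denominator factors: u - 9/10 = -109/60 at u = -11/12 — none vanishes.
Branch term sqrt(1 - u/(3/4)): argument at -11/12 is 20/9, nonzero, so -11/12 is not its branch point (a point on a principal cut is still regular for the continued germ).
So the germ continues analytically to -11/12.

The point is a regular point.


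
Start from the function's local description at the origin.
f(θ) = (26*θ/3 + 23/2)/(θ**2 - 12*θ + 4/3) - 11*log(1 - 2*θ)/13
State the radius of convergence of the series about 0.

Denominator factor (θ**2 - 12*θ + 4/3): discriminant 416/3, real irrational roots 6 + (2/3)*sqrt(78) and 6 - (2/3)*sqrt(78); poles of order 1, moduli 6 + (2/3)*sqrt(78) and 6 - (2/3)*sqrt(78).
Branch term (-11/13)*log(1 - θ/(1/2)): its argument vanishes at θ = 1/2, a logarithmic branch point, modulus 1/2.
The radius of convergence is the smallest modulus among the singular points: 6 - (2/3)*sqrt(78).

The radius of convergence is 6 - (2/3)*sqrt(78).


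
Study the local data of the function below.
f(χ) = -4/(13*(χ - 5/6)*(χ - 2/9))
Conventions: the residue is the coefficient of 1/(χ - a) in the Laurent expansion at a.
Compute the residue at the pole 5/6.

At the order-1 pole 5/6 set g(χ) = (χ - (5/6))*f(χ) = -4/(13*(χ - 2/9)).
Simple pole: residue = g(a) at a = 5/6, which is -72/143.

The residue is -72/143.


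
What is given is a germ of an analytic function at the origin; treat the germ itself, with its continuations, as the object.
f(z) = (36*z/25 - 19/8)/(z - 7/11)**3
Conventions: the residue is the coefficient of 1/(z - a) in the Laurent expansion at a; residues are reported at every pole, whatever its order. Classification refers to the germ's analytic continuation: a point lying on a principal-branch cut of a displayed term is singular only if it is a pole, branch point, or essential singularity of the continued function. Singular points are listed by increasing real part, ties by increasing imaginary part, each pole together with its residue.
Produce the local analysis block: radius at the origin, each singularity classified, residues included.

Radius of convergence at 0: 7/11.
At 7/11: a pole of order 3; residue 0.

Denominator factor (z - 7/11)^3: pole of order 3 at 7/11, modulus 7/11.
The radius of convergence is the smallest modulus among the singular points: 7/11.
At the order-3 pole 7/11 set g(z) = (z - (7/11))^3*f(z) = 36*z/25 - 19/8.
Order-3 pole: residue = g''(a)/2; g''(7/11) = 0, so the residue is 0.


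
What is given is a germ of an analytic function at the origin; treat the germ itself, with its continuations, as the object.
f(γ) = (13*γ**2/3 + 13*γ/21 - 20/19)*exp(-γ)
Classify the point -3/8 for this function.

The point is a regular point.

There is no denominator, hence no pole anywhere.
The factor exp(-γ) is entire.
So the germ continues analytically to -3/8.


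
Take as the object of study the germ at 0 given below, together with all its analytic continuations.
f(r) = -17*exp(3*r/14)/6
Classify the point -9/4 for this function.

There is no denominator, hence no pole anywhere.
The factor exp(3*r/14) is entire.
So the germ continues analytically to -9/4.

The point is a regular point.


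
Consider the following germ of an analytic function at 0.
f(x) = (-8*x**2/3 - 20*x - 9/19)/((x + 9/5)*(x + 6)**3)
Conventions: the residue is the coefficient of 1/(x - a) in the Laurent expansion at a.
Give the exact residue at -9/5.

The residue is 2365/6517.

At the order-1 pole -9/5 set g(x) = (x - (-9/5))*f(x) = (-8*x**2/3 - 20*x - 9/19)/(x + 6)**3.
Simple pole: residue = g(a) at a = -9/5, which is 2365/6517.


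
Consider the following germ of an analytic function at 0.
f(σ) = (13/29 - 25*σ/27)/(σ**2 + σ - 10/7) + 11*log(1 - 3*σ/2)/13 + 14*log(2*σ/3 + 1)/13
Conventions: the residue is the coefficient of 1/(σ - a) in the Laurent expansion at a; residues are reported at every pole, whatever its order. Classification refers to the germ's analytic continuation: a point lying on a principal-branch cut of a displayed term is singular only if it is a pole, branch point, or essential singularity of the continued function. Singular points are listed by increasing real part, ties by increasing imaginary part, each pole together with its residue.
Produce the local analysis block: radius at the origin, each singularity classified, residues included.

Denominator factor (σ**2 + σ - 10/7): discriminant 47/7, real irrational roots -1/2 + (1/14)*sqrt(329) and -1/2 - (1/14)*sqrt(329); poles of order 1, moduli -1/2 + (1/14)*sqrt(329) and 1/2 + (1/14)*sqrt(329).
Branch term (11/13)*log(1 - σ/(2/3)): its argument vanishes at σ = 2/3, a logarithmic branch point, modulus 2/3.
Branch term (14/13)*log(1 - σ/(-3/2)): its argument vanishes at σ = -3/2, a logarithmic branch point, modulus 3/2.
The radius of convergence is the smallest modulus among the singular points: 2/3.
The branch terms are analytic at -1/2 - (1/14)*sqrt(329) and contribute nothing to the residue; only the rational part matters.
The factor σ**2 + σ - 10/7 splits as (σ - a)(σ - a') with a = -1/2 - (1/14)*sqrt(329), a' = -1/2 + (1/14)*sqrt(329). At the order-1 pole a set g(σ) = (σ - a)*(rational part) = [13/29 - 25*σ/27] / (σ - a').
Simple pole: residue = g(a) at a = -1/2 - (1/14)*sqrt(329), which is -25/54 - (1427/73602)*sqrt(329).
The branch terms are analytic at -1/2 + (1/14)*sqrt(329) and contribute nothing to the residue; only the rational part matters.
The factor σ**2 + σ - 10/7 splits as (σ - a)(σ - a') with a = -1/2 + (1/14)*sqrt(329), a' = -1/2 - (1/14)*sqrt(329). At the order-1 pole a set g(σ) = (σ - a)*(rational part) = [13/29 - 25*σ/27] / (σ - a').
Simple pole: residue = g(a) at a = -1/2 + (1/14)*sqrt(329), which is -25/54 + (1427/73602)*sqrt(329).
List the singular points by increasing real part (a conjugate pair: the negative imaginary part first).

Radius of convergence at 0: 2/3.
At -1/2 - (1/14)*sqrt(329): a pole of order 1; residue -25/54 - (1427/73602)*sqrt(329).
At -3/2: a logarithmic branch point.
At 2/3: a logarithmic branch point.
At -1/2 + (1/14)*sqrt(329): a pole of order 1; residue -25/54 + (1427/73602)*sqrt(329).


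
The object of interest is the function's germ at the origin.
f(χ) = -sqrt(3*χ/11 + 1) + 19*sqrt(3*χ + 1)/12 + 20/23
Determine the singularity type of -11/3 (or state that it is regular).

The term (-1)*sqrt(1 - χ/(-11/3)) has argument 1 - -11/3/(-11/3) = 0 at -11/3: a square-root (algebraic, two-sheeted) branch point; the remaining terms are analytic or single-valued there.

The point is an algebraic (square-root) branch point.


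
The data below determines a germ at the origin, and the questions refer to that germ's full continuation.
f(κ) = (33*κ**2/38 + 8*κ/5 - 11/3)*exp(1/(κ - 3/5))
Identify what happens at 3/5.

The exponent 1/(κ - (3/5)) has a pole at 3/5, so exp(1/(κ - (3/5))) takes every nonzero value near it: an essential singularity (not a pole of any order).

The point is an essential singularity.


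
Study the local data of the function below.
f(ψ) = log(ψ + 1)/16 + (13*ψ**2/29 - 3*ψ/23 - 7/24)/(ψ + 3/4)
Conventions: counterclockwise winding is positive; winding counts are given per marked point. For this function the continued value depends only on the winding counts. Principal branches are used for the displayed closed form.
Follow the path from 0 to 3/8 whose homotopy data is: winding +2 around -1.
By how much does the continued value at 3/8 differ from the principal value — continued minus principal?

The rational part is single-valued and drops out of the difference; each branch term changes only by its own monodromy.
(1/16)*log(1 - ψ/(-1)): each positive loop around -1 adds 2*pi*i to the log, so winding +2 contributes (1/16)*(2)*2*pi*i = (1/4)*pi*i.
Summing the contributions at ψ = 3/8 gives (1/4)*pi*i.

Continued minus principal equals (1/4)*pi*i.


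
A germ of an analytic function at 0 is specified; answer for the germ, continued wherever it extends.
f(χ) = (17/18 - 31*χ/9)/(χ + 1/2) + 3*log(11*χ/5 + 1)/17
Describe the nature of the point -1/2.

The denominator factor χ + 1/2 vanishes at -1/2 and appears to the power 1; the numerator there equals 8/3, nonzero, and no other factor vanishes.
The branch terms are analytic at this point.
Hence a pole whose order is the multiplicity, 1.

The point is a pole of order 1.


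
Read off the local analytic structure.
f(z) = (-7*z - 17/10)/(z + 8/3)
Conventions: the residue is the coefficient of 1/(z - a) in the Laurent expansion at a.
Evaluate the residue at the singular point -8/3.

The residue is 509/30.

At the order-1 pole -8/3 set g(z) = (z - (-8/3))*f(z) = -7*z - 17/10.
Simple pole: residue = g(a) at a = -8/3, which is 509/30.


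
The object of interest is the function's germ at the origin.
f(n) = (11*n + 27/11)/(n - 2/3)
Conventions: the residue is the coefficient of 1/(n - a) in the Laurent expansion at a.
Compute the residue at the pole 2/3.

At the order-1 pole 2/3 set g(n) = (n - (2/3))*f(n) = 11*n + 27/11.
Simple pole: residue = g(a) at a = 2/3, which is 323/33.

The residue is 323/33.


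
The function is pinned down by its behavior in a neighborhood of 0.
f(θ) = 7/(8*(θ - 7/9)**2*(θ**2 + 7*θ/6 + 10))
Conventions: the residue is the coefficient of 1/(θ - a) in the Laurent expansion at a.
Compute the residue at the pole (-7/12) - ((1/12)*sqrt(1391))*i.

The residue is (250047/27825800) - ((8605359/38705687800)*sqrt(1391))*i.

The factor θ**2 + 7*θ/6 + 10 splits as (θ - a)(θ - a') with a = (-7/12) - ((1/12)*sqrt(1391))*i, a' = (-7/12) + ((1/12)*sqrt(1391))*i. At the order-1 pole a set g(θ) = (θ - a)*f(θ) = [7/(8*(θ - 7/9)**2)] / (θ - a').
Simple pole: residue = g(a) at a = (-7/12) - ((1/12)*sqrt(1391))*i, which is (250047/27825800) - ((8605359/38705687800)*sqrt(1391))*i.


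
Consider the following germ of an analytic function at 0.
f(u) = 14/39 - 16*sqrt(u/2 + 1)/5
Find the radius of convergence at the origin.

Branch term (-16/5)*sqrt(1 - u/(-2)): its argument vanishes at u = -2, a square-root branch point, modulus 2.
The radius of convergence is the smallest modulus among the singular points: 2.

The radius of convergence is 2.


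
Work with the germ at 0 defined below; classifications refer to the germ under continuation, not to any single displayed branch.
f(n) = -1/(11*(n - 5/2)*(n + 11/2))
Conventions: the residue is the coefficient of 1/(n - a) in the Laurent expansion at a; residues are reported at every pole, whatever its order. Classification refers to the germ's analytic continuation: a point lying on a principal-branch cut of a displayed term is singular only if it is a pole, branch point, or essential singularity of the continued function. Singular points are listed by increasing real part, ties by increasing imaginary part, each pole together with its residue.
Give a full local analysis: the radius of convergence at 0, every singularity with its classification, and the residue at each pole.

Denominator factor (n - 5/2): pole of order 1 at 5/2, modulus 5/2.
Denominator factor (n + 11/2): pole of order 1 at -11/2, modulus 11/2.
The radius of convergence is the smallest modulus among the singular points: 5/2.
At the order-1 pole -11/2 set g(n) = (n - (-11/2))*f(n) = -1/(11*(n - 5/2)).
Simple pole: residue = g(a) at a = -11/2, which is 1/88.
At the order-1 pole 5/2 set g(n) = (n - (5/2))*f(n) = -1/(11*(n + 11/2)).
Simple pole: residue = g(a) at a = 5/2, which is -1/88.
List the singular points by increasing real part (a conjugate pair: the negative imaginary part first).

Radius of convergence at 0: 5/2.
At -11/2: a pole of order 1; residue 1/88.
At 5/2: a pole of order 1; residue -1/88.


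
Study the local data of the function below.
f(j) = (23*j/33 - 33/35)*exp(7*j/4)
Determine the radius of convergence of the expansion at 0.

The factor exp(7*j/4) is entire and contributes no finite singular point.
The polynomial part has no poles.
No finite singular points: the Taylor series at 0 converges everywhere.

The radius of convergence is infinite.


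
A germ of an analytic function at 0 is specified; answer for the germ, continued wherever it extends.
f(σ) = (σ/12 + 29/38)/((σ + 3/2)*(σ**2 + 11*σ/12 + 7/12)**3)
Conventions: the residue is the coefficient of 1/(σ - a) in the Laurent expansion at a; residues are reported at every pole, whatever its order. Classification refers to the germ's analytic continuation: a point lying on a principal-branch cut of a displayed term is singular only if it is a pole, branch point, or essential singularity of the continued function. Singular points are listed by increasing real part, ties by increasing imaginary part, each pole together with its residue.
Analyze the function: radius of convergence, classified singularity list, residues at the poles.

Denominator factor (σ + 3/2): pole of order 1 at -3/2, modulus 3/2.
Denominator factor (σ**2 + 11*σ/12 + 7/12)^3: discriminant -215/144, complex-conjugate roots (-11/24) + ((1/24)*sqrt(215))*i and (-11/24) - ((1/24)*sqrt(215))*i; poles of order 3, moduli (1/6)*sqrt(21) and (1/6)*sqrt(21).
The radius of convergence is the smallest modulus among the singular points: (1/6)*sqrt(21).
At the order-1 pole -3/2 set g(σ) = (σ - (-3/2))*f(σ) = (σ/12 + 29/38)/(σ**2 + 11*σ/12 + 7/12)**3.
Simple pole: residue = g(a) at a = -3/2, which is 167616/814625.
The factor σ**2 + 11*σ/12 + 7/12 splits as (σ - a)(σ - a') with a = (-11/24) - ((1/24)*sqrt(215))*i, a' = (-11/24) + ((1/24)*sqrt(215))*i. At the order-3 pole a set g(σ) = (σ - a)^3*f(σ) = [(σ/12 + 29/38)/(σ + 3/2)] / (σ - a')^3.
Order-3 pole: residue = g''(a)/2; g''((-11/24) - ((1/24)*sqrt(215))*i) = (-167616/814625) + ((15068631744/64768389875)*sqrt(215))*i, so the residue is (-83808/814625) + ((7534315872/64768389875)*sqrt(215))*i.
The factor σ**2 + 11*σ/12 + 7/12 splits as (σ - a)(σ - a') with a = (-11/24) + ((1/24)*sqrt(215))*i, a' = (-11/24) - ((1/24)*sqrt(215))*i. At the order-3 pole a set g(σ) = (σ - a)^3*f(σ) = [(σ/12 + 29/38)/(σ + 3/2)] / (σ - a')^3.
Order-3 pole: residue = g''(a)/2; g''((-11/24) + ((1/24)*sqrt(215))*i) = (-167616/814625) - ((15068631744/64768389875)*sqrt(215))*i, so the residue is (-83808/814625) - ((7534315872/64768389875)*sqrt(215))*i.
List the singular points by increasing real part (a conjugate pair: the negative imaginary part first).

Radius of convergence at 0: (1/6)*sqrt(21).
At -3/2: a pole of order 1; residue 167616/814625.
At (-11/24) - ((1/24)*sqrt(215))*i: a pole of order 3; residue (-83808/814625) + ((7534315872/64768389875)*sqrt(215))*i.
At (-11/24) + ((1/24)*sqrt(215))*i: a pole of order 3; residue (-83808/814625) - ((7534315872/64768389875)*sqrt(215))*i.


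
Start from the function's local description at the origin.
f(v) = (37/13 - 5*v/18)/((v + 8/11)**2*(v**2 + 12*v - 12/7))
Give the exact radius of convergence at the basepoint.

Denominator factor (v + 8/11)^2: pole of order 2 at -8/11, modulus 8/11.
Denominator factor (v**2 + 12*v - 12/7): discriminant 1056/7, real irrational roots -6 + (2/7)*sqrt(462) and -6 - (2/7)*sqrt(462); poles of order 1, moduli -6 + (2/7)*sqrt(462) and 6 + (2/7)*sqrt(462).
The radius of convergence is the smallest modulus among the singular points: -6 + (2/7)*sqrt(462).

The radius of convergence is -6 + (2/7)*sqrt(462).


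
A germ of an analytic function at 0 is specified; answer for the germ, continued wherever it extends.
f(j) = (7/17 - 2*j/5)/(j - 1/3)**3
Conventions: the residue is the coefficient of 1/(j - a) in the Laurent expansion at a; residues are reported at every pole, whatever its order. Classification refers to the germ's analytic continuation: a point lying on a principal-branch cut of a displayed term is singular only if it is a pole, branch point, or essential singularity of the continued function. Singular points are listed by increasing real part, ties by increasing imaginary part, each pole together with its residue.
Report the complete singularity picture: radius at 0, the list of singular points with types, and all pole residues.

Radius of convergence at 0: 1/3.
At 1/3: a pole of order 3; residue 0.

Denominator factor (j - 1/3)^3: pole of order 3 at 1/3, modulus 1/3.
The radius of convergence is the smallest modulus among the singular points: 1/3.
At the order-3 pole 1/3 set g(j) = (j - (1/3))^3*f(j) = 7/17 - 2*j/5.
Order-3 pole: residue = g''(a)/2; g''(1/3) = 0, so the residue is 0.


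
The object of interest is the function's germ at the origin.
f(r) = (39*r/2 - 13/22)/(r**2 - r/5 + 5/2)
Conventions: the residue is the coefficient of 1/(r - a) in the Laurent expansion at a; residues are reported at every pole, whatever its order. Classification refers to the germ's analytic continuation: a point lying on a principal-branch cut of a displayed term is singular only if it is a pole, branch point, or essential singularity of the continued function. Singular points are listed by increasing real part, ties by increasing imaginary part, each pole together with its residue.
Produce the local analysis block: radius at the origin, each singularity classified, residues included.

Denominator factor (r**2 - r/5 + 5/2): discriminant -249/25, complex-conjugate roots (1/10) + ((1/10)*sqrt(249))*i and (1/10) - ((1/10)*sqrt(249))*i; poles of order 1, moduli (1/2)*sqrt(10) and (1/2)*sqrt(10).
The radius of convergence is the smallest modulus among the singular points: (1/2)*sqrt(10).
The factor r**2 - r/5 + 5/2 splits as (r - a)(r - a') with a = (1/10) - ((1/10)*sqrt(249))*i, a' = (1/10) + ((1/10)*sqrt(249))*i. At the order-1 pole a set g(r) = (r - a)*f(r) = [39*r/2 - 13/22] / (r - a').
Simple pole: residue = g(a) at a = (1/10) - ((1/10)*sqrt(249))*i, which is (39/4) + ((299/10956)*sqrt(249))*i.
The factor r**2 - r/5 + 5/2 splits as (r - a)(r - a') with a = (1/10) + ((1/10)*sqrt(249))*i, a' = (1/10) - ((1/10)*sqrt(249))*i. At the order-1 pole a set g(r) = (r - a)*f(r) = [39*r/2 - 13/22] / (r - a').
Simple pole: residue = g(a) at a = (1/10) + ((1/10)*sqrt(249))*i, which is (39/4) - ((299/10956)*sqrt(249))*i.
List the singular points by increasing real part (a conjugate pair: the negative imaginary part first).

Radius of convergence at 0: (1/2)*sqrt(10).
At (1/10) - ((1/10)*sqrt(249))*i: a pole of order 1; residue (39/4) + ((299/10956)*sqrt(249))*i.
At (1/10) + ((1/10)*sqrt(249))*i: a pole of order 1; residue (39/4) - ((299/10956)*sqrt(249))*i.


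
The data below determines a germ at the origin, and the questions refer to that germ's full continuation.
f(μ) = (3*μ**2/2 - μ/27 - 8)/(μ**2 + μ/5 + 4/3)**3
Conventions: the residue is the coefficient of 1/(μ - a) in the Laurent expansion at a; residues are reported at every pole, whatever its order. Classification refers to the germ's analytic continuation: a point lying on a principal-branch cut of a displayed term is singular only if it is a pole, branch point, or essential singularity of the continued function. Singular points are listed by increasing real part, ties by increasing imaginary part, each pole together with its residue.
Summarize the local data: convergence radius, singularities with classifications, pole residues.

Denominator factor (μ**2 + μ/5 + 4/3)^3: discriminant -397/75, complex-conjugate roots (-1/10) + ((1/30)*sqrt(1191))*i and (-1/10) - ((1/30)*sqrt(1191))*i; poles of order 3, moduli (2/3)*sqrt(3) and (2/3)*sqrt(3).
The radius of convergence is the smallest modulus among the singular points: (2/3)*sqrt(3).
The factor μ**2 + μ/5 + 4/3 splits as (μ - a)(μ - a') with a = (-1/10) - ((1/30)*sqrt(1191))*i, a' = (-1/10) + ((1/30)*sqrt(1191))*i. At the order-3 pole a set g(μ) = (μ - a)^3*f(μ) = [3*μ**2/2 - μ/27 - 8] / (μ - a')^3.
Order-3 pole: residue = g''(a)/2; g''((-1/10) - ((1/30)*sqrt(1191))*i) = -((2470375/62570773)*sqrt(1191))*i, so the residue is -((2470375/125141546)*sqrt(1191))*i.
The factor μ**2 + μ/5 + 4/3 splits as (μ - a)(μ - a') with a = (-1/10) + ((1/30)*sqrt(1191))*i, a' = (-1/10) - ((1/30)*sqrt(1191))*i. At the order-3 pole a set g(μ) = (μ - a)^3*f(μ) = [3*μ**2/2 - μ/27 - 8] / (μ - a')^3.
Order-3 pole: residue = g''(a)/2; g''((-1/10) + ((1/30)*sqrt(1191))*i) = ((2470375/62570773)*sqrt(1191))*i, so the residue is ((2470375/125141546)*sqrt(1191))*i.
List the singular points by increasing real part (a conjugate pair: the negative imaginary part first).

Radius of convergence at 0: (2/3)*sqrt(3).
At (-1/10) - ((1/30)*sqrt(1191))*i: a pole of order 3; residue -((2470375/125141546)*sqrt(1191))*i.
At (-1/10) + ((1/30)*sqrt(1191))*i: a pole of order 3; residue ((2470375/125141546)*sqrt(1191))*i.


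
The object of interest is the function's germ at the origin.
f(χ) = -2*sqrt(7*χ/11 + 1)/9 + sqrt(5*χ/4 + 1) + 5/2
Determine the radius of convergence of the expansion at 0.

Branch term (1)*sqrt(1 - χ/(-4/5)): its argument vanishes at χ = -4/5, a square-root branch point, modulus 4/5.
Branch term (-2/9)*sqrt(1 - χ/(-11/7)): its argument vanishes at χ = -11/7, a square-root branch point, modulus 11/7.
The radius of convergence is the smallest modulus among the singular points: 4/5.

The radius of convergence is 4/5.


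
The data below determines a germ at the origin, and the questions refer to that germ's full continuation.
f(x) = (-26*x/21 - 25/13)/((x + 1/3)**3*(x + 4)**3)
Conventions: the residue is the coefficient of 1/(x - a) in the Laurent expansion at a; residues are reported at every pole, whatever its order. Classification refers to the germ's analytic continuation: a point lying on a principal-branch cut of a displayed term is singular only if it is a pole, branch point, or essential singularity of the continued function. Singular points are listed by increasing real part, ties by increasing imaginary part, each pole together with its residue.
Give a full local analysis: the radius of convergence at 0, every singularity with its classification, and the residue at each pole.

Radius of convergence at 0: 1/3.
At -4: a pole of order 3; residue -100764/14655641.
At -1/3: a pole of order 3; residue 100764/14655641.

Denominator factor (x + 1/3)^3: pole of order 3 at -1/3, modulus 1/3.
Denominator factor (x + 4)^3: pole of order 3 at -4, modulus 4.
The radius of convergence is the smallest modulus among the singular points: 1/3.
At the order-3 pole -4 set g(x) = (x - (-4))^3*f(x) = (-26*x/21 - 25/13)/(x + 1/3)**3.
Order-3 pole: residue = g''(a)/2; g''(-4) = -201528/14655641, so the residue is -100764/14655641.
At the order-3 pole -1/3 set g(x) = (x - (-1/3))^3*f(x) = (-26*x/21 - 25/13)/(x + 4)**3.
Order-3 pole: residue = g''(a)/2; g''(-1/3) = 201528/14655641, so the residue is 100764/14655641.
List the singular points by increasing real part (a conjugate pair: the negative imaginary part first).


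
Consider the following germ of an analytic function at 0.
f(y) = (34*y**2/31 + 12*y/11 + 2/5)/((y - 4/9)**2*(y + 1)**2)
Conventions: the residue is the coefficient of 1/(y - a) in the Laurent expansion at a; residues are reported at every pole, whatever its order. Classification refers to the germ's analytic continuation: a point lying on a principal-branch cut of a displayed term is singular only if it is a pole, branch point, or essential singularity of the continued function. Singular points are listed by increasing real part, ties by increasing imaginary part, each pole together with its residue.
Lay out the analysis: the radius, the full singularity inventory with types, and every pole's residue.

Denominator factor (y - 4/9)^2: pole of order 2 at 4/9, modulus 4/9.
Denominator factor (y + 1)^2: pole of order 2 at -1, modulus 1.
The radius of convergence is the smallest modulus among the singular points: 4/9.
At the order-2 pole -1 set g(y) = (y - (-1))^2*f(y) = (34*y**2/31 + 12*y/11 + 2/5)/(y - 4/9)**2.
Order-2 pole: residue = g'(a); g'(-1) = -970704/3745885, so the residue is -970704/3745885.
At the order-2 pole 4/9 set g(y) = (y - (4/9))^2*f(y) = (34*y**2/31 + 12*y/11 + 2/5)/(y + 1)**2.
Order-2 pole: residue = g'(a); g'(4/9) = 970704/3745885, so the residue is 970704/3745885.
List the singular points by increasing real part (a conjugate pair: the negative imaginary part first).

Radius of convergence at 0: 4/9.
At -1: a pole of order 2; residue -970704/3745885.
At 4/9: a pole of order 2; residue 970704/3745885.


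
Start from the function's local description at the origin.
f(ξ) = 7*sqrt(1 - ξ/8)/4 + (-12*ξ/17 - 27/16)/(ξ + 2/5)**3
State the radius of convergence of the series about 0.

Denominator factor (ξ + 2/5)^3: pole of order 3 at -2/5, modulus 2/5.
Branch term (7/4)*sqrt(1 - ξ/(8)): its argument vanishes at ξ = 8, a square-root branch point, modulus 8.
The radius of convergence is the smallest modulus among the singular points: 2/5.

The radius of convergence is 2/5.


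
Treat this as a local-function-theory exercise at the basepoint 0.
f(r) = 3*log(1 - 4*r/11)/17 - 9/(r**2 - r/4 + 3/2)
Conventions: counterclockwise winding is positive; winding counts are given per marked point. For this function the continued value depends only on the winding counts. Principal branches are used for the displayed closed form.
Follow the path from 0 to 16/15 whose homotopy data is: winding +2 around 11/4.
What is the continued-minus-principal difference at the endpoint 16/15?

The rational part is single-valued and drops out of the difference; each branch term changes only by its own monodromy.
(3/17)*log(1 - r/(11/4)): each positive loop around 11/4 adds 2*pi*i to the log, so winding +2 contributes (3/17)*(2)*2*pi*i = (12/17)*pi*i.
Summing the contributions at r = 16/15 gives (12/17)*pi*i.

Continued minus principal equals (12/17)*pi*i.


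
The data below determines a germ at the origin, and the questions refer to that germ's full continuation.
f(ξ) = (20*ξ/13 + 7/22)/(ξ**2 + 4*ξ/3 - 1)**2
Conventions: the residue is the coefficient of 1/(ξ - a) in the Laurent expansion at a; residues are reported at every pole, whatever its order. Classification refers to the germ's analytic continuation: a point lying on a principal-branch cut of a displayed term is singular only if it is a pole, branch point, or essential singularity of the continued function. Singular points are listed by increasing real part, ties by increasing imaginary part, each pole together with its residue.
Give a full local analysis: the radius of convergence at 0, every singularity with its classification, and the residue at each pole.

Radius of convergence at 0: -2/3 + (1/3)*sqrt(13).
At -2/3 - (1/3)*sqrt(13): a pole of order 2; residue -(5463/193336)*sqrt(13).
At -2/3 + (1/3)*sqrt(13): a pole of order 2; residue (5463/193336)*sqrt(13).

Denominator factor (ξ**2 + 4*ξ/3 - 1)^2: discriminant 52/9, real irrational roots -2/3 + (1/3)*sqrt(13) and -2/3 - (1/3)*sqrt(13); poles of order 2, moduli -2/3 + (1/3)*sqrt(13) and 2/3 + (1/3)*sqrt(13).
The radius of convergence is the smallest modulus among the singular points: -2/3 + (1/3)*sqrt(13).
The factor ξ**2 + 4*ξ/3 - 1 splits as (ξ - a)(ξ - a') with a = -2/3 - (1/3)*sqrt(13), a' = -2/3 + (1/3)*sqrt(13). At the order-2 pole a set g(ξ) = (ξ - a)^2*f(ξ) = [20*ξ/13 + 7/22] / (ξ - a')^2.
Order-2 pole: residue = g'(a); g'(-2/3 - (1/3)*sqrt(13)) = -(5463/193336)*sqrt(13), so the residue is -(5463/193336)*sqrt(13).
The factor ξ**2 + 4*ξ/3 - 1 splits as (ξ - a)(ξ - a') with a = -2/3 + (1/3)*sqrt(13), a' = -2/3 - (1/3)*sqrt(13). At the order-2 pole a set g(ξ) = (ξ - a)^2*f(ξ) = [20*ξ/13 + 7/22] / (ξ - a')^2.
Order-2 pole: residue = g'(a); g'(-2/3 + (1/3)*sqrt(13)) = (5463/193336)*sqrt(13), so the residue is (5463/193336)*sqrt(13).
List the singular points by increasing real part (a conjugate pair: the negative imaginary part first).


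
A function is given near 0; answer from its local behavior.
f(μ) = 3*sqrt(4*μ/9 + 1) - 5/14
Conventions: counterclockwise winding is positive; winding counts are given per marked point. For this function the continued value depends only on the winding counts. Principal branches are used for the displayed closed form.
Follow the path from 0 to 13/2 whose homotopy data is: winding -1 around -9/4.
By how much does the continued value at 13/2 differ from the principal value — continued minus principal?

Continued minus principal equals -(2)*sqrt(35).

The rational part is single-valued and drops out of the difference; each branch term changes only by its own monodromy.
(3)*sqrt(1 - μ/(-9/4)): winding -1 is odd, the square root flips sign, contributing -2*(3)*sqrt(1 - (13/2)/(-9/4)) = -2*(3)*sqrt(35/9) = -(2)*sqrt(35).
Summing the contributions at μ = 13/2 gives -(2)*sqrt(35).


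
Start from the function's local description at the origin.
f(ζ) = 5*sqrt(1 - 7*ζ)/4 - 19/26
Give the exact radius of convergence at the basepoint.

Branch term (5/4)*sqrt(1 - ζ/(1/7)): its argument vanishes at ζ = 1/7, a square-root branch point, modulus 1/7.
The radius of convergence is the smallest modulus among the singular points: 1/7.

The radius of convergence is 1/7.


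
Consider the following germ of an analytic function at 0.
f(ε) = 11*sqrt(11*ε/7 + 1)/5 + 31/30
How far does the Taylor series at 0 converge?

Branch term (11/5)*sqrt(1 - ε/(-7/11)): its argument vanishes at ε = -7/11, a square-root branch point, modulus 7/11.
The radius of convergence is the smallest modulus among the singular points: 7/11.

The radius of convergence is 7/11.


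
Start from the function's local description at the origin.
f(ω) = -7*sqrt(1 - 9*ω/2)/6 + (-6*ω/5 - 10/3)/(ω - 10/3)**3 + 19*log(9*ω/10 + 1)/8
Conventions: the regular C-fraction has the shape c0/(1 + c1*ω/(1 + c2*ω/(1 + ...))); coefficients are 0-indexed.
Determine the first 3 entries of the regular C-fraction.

The regular C-fraction coefficients are [-323/300, 146277/32300, -2600203491/524971900].

Taylor coefficients (expand at 0): a_0 = -323/300, a_1 = 48759/10000, a_2 = 206901/100000.
c0 = a_0 = -323/300. Peel one level at a time: if S = 1 + c*ω/S' with S'(0) = 1, then c is the ω-coefficient of S and S' = c*ω/(S - 1).
S_1 = c0/f = 1 + (146277/32300)*ω + (23401831419/1043290000)*ω^2 + ...; c1 = 146277/32300.
S_2 = c1*ω/(S_1 - 1) = 1 + (-2600203491/524971900)*ω + ...; c2 = -2600203491/524971900.


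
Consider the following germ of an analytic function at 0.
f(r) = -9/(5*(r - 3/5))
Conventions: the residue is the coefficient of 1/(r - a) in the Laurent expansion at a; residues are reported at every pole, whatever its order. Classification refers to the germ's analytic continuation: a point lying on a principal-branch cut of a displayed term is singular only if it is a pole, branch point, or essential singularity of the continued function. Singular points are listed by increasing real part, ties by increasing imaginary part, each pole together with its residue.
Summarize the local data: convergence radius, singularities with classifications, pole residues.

Denominator factor (r - 3/5): pole of order 1 at 3/5, modulus 3/5.
The radius of convergence is the smallest modulus among the singular points: 3/5.
At the order-1 pole 3/5 set g(r) = (r - (3/5))*f(r) = -9/5.
Simple pole: residue = g(a) at a = 3/5, which is -9/5.

Radius of convergence at 0: 3/5.
At 3/5: a pole of order 1; residue -9/5.


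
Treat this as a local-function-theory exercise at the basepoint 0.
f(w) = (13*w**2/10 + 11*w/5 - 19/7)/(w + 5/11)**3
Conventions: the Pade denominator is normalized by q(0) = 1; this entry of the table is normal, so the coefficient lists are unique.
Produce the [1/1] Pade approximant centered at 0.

Taylor coefficients needed (expand at 0): a_0 = -25289/875, a_1 = 937024/4375, a_2 = -8575633/8750.
Write the denominator as Q(w) = 1 + q1*w. Requiring Q*f - P = O(w^3) with deg P <= 1 kills the coefficients of w^2..w^2 in Q*f:
  w^2: a_2 + q1*a_1 = 0, i.e. -8575633/8750 + (937024/4375)*q1 = 0.
Solving this linear system: q1 = 6443/1408.
The numerator is Q*f truncated at degree 1: P0 = a_0 = -25289/875; P1 = a_1 + q1*a_0 = 45876787/560000.

The Pade approximant has numerator coefficients [-25289/875, 45876787/560000]; denominator coefficients [1, 6443/1408].


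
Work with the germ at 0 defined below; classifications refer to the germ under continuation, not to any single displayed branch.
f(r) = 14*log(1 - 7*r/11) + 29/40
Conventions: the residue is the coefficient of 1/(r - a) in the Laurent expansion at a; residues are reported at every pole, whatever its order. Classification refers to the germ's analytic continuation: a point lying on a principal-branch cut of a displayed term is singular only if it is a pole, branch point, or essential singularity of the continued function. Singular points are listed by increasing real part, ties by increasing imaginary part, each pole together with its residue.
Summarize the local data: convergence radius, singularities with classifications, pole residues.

Branch term (14)*log(1 - r/(11/7)): its argument vanishes at r = 11/7, a logarithmic branch point, modulus 11/7.
The radius of convergence is the smallest modulus among the singular points: 11/7.

Radius of convergence at 0: 11/7.
At 11/7: a logarithmic branch point.
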